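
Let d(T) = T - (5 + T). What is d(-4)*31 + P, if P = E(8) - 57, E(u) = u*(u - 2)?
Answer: -164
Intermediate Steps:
E(u) = u*(-2 + u)
P = -9 (P = 8*(-2 + 8) - 57 = 8*6 - 57 = 48 - 57 = -9)
d(T) = -5 (d(T) = T + (-5 - T) = -5)
d(-4)*31 + P = -5*31 - 9 = -155 - 9 = -164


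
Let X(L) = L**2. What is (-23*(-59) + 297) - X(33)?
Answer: 565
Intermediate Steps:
(-23*(-59) + 297) - X(33) = (-23*(-59) + 297) - 1*33**2 = (1357 + 297) - 1*1089 = 1654 - 1089 = 565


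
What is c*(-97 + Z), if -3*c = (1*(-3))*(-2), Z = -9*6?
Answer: 302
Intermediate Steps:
Z = -54
c = -2 (c = -1*(-3)*(-2)/3 = -(-1)*(-2) = -1/3*6 = -2)
c*(-97 + Z) = -2*(-97 - 54) = -2*(-151) = 302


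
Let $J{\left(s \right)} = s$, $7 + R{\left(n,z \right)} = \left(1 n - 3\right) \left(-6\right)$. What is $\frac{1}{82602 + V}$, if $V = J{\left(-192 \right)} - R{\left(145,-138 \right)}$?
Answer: $\frac{1}{83269} \approx 1.2009 \cdot 10^{-5}$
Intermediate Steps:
$R{\left(n,z \right)} = 11 - 6 n$ ($R{\left(n,z \right)} = -7 + \left(1 n - 3\right) \left(-6\right) = -7 + \left(n - 3\right) \left(-6\right) = -7 + \left(-3 + n\right) \left(-6\right) = -7 - \left(-18 + 6 n\right) = 11 - 6 n$)
$V = 667$ ($V = -192 - \left(11 - 870\right) = -192 - -859 = -192 + 859 = 667$)
$\frac{1}{82602 + V} = \frac{1}{82602 + 667} = \frac{1}{83269}$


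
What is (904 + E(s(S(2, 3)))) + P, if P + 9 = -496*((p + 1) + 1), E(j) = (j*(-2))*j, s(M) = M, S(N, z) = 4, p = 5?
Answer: -2609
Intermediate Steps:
E(j) = -2*j² (E(j) = (-2*j)*j = -2*j²)
P = -3481 (P = -9 - 496*((5 + 1) + 1) = -9 - 496*(6 + 1) = -9 - 496*7 = -9 - 3472 = -3481)
(904 + E(s(S(2, 3)))) + P = (904 - 2*4²) - 3481 = (904 - 2*16) - 3481 = (904 - 32) - 3481 = 872 - 3481 = -2609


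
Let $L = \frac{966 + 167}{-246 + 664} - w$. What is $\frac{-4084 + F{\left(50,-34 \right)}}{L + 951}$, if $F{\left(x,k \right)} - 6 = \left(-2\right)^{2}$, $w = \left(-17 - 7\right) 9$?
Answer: $- \frac{154812}{44449} \approx -3.4829$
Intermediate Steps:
$w = -216$ ($w = \left(-24\right) 9 = -216$)
$F{\left(x,k \right)} = 10$ ($F{\left(x,k \right)} = 6 + \left(-2\right)^{2} = 6 + 4 = 10$)
$L = \frac{8311}{38}$ ($L = \frac{966 + 167}{-246 + 664} - -216 = \frac{1133}{418} + 216 = 1133 \cdot \frac{1}{418} + 216 = \frac{103}{38} + 216 = \frac{8311}{38} \approx 218.71$)
$\frac{-4084 + F{\left(50,-34 \right)}}{L + 951} = \frac{-4084 + 10}{\frac{8311}{38} + 951} = - \frac{4074}{\frac{44449}{38}} = \left(-4074\right) \frac{38}{44449} = - \frac{154812}{44449}$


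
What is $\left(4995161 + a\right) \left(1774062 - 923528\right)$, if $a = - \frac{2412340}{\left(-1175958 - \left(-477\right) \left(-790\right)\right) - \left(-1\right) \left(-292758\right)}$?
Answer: $\frac{3920452191564220682}{922773} \approx 4.2486 \cdot 10^{12}$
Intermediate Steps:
$a = \frac{1206170}{922773}$ ($a = - \frac{2412340}{\left(-1175958 - 376830\right) - 292758} = - \frac{2412340}{-1552788 - 292758} = - \frac{2412340}{-1845546} = \left(-2412340\right) \left(- \frac{1}{1845546}\right) = \frac{1206170}{922773} \approx 1.3071$)
$\left(4995161 + a\right) \left(1774062 - 923528\right) = \left(4995161 + \frac{1206170}{922773}\right) \left(1774062 - 923528\right) = \frac{4609400907623}{922773} \cdot 850534 = \frac{3920452191564220682}{922773}$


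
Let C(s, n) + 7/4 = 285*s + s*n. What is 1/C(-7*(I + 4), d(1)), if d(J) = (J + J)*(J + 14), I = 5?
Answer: -4/79387 ≈ -5.0386e-5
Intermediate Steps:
d(J) = 2*J*(14 + J) (d(J) = (2*J)*(14 + J) = 2*J*(14 + J))
C(s, n) = -7/4 + 285*s + n*s (C(s, n) = -7/4 + (285*s + s*n) = -7/4 + (285*s + n*s) = -7/4 + 285*s + n*s)
1/C(-7*(I + 4), d(1)) = 1/(-7/4 + 285*(-7*(5 + 4)) + (2*1*(14 + 1))*(-7*(5 + 4))) = 1/(-7/4 + 285*(-7*9) + (2*1*15)*(-7*9)) = 1/(-7/4 + 285*(-63) + 30*(-63)) = 1/(-7/4 - 17955 - 1890) = 1/(-79387/4) = -4/79387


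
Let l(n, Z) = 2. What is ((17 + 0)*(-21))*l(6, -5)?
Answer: -714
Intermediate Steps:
((17 + 0)*(-21))*l(6, -5) = ((17 + 0)*(-21))*2 = (17*(-21))*2 = -357*2 = -714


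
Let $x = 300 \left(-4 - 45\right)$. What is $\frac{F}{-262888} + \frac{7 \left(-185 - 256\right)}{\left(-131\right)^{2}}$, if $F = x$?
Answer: $- \frac{139817139}{1127855242} \approx -0.12397$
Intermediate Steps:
$x = -14700$ ($x = 300 \left(-49\right) = -14700$)
$F = -14700$
$\frac{F}{-262888} + \frac{7 \left(-185 - 256\right)}{\left(-131\right)^{2}} = - \frac{14700}{-262888} + \frac{7 \left(-185 - 256\right)}{\left(-131\right)^{2}} = \left(-14700\right) \left(- \frac{1}{262888}\right) + \frac{7 \left(-441\right)}{17161} = \frac{3675}{65722} - \frac{3087}{17161} = - \frac{139817139}{1127855242}$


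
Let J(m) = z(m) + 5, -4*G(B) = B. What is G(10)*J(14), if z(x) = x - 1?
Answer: -45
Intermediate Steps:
G(B) = -B/4
z(x) = -1 + x
J(m) = 4 + m (J(m) = (-1 + m) + 5 = 4 + m)
G(10)*J(14) = (-¼*10)*(4 + 14) = -5/2*18 = -45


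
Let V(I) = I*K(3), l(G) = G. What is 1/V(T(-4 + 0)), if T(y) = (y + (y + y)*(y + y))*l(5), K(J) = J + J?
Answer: 1/1800 ≈ 0.00055556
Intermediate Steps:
K(J) = 2*J
T(y) = 5*y + 20*y² (T(y) = (y + (y + y)*(y + y))*5 = (y + (2*y)*(2*y))*5 = (y + 4*y²)*5 = 5*y + 20*y²)
V(I) = 6*I (V(I) = I*(2*3) = I*6 = 6*I)
1/V(T(-4 + 0)) = 1/(6*(5*(-4 + 0)*(1 + 4*(-4 + 0)))) = 1/(6*(5*(-4)*(1 + 4*(-4)))) = 1/(6*(5*(-4)*(1 - 16))) = 1/(6*(5*(-4)*(-15))) = 1/(6*300) = 1/1800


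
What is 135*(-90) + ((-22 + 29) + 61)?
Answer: -12082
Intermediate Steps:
135*(-90) + ((-22 + 29) + 61) = -12150 + (7 + 61) = -12150 + 68 = -12082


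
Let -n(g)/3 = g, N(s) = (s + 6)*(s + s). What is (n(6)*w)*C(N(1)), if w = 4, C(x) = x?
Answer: -1008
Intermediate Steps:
N(s) = 2*s*(6 + s) (N(s) = (6 + s)*(2*s) = 2*s*(6 + s))
n(g) = -3*g
(n(6)*w)*C(N(1)) = (-3*6*4)*(2*1*(6 + 1)) = (-18*4)*(2*1*7) = -72*14 = -1008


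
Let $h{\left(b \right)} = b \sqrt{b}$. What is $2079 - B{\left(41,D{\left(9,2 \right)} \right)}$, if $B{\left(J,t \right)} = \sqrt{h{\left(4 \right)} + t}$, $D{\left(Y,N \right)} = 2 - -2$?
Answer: $2079 - 2 \sqrt{3} \approx 2075.5$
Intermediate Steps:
$D{\left(Y,N \right)} = 4$ ($D{\left(Y,N \right)} = 2 + 2 = 4$)
$h{\left(b \right)} = b^{\frac{3}{2}}$
$B{\left(J,t \right)} = \sqrt{8 + t}$ ($B{\left(J,t \right)} = \sqrt{4^{\frac{3}{2}} + t} = \sqrt{8 + t}$)
$2079 - B{\left(41,D{\left(9,2 \right)} \right)} = 2079 - \sqrt{8 + 4} = 2079 - \sqrt{12} = 2079 - 2 \sqrt{3}$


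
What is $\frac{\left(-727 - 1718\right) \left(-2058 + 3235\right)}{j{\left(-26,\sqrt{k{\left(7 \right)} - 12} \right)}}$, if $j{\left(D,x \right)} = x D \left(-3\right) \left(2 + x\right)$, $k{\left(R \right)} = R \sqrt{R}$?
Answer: $- \frac{959255}{-312 + 52 \sqrt{-12 + 7 \sqrt{7}} + 182 \sqrt{7}} \approx -3173.1$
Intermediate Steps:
$k{\left(R \right)} = R^{\frac{3}{2}}$
$j{\left(D,x \right)} = - 3 D x \left(2 + x\right)$ ($j{\left(D,x \right)} = D x \left(-3\right) \left(2 + x\right) = - 3 D x \left(2 + x\right)$)
$\frac{\left(-727 - 1718\right) \left(-2058 + 3235\right)}{j{\left(-26,\sqrt{k{\left(7 \right)} - 12} \right)}} = \frac{\left(-727 - 1718\right) \left(-2058 + 3235\right)}{\left(-3\right) \left(-26\right) \sqrt{7^{\frac{3}{2}} - 12} \left(2 + \sqrt{7^{\frac{3}{2}} - 12}\right)} = \frac{\left(-2445\right) 1177}{\left(-3\right) \left(-26\right) \sqrt{7 \sqrt{7} - 12} \left(2 + \sqrt{7 \sqrt{7} - 12}\right)} = - \frac{2877765}{\left(-3\right) \left(-26\right) \sqrt{-12 + 7 \sqrt{7}} \left(2 + \sqrt{-12 + 7 \sqrt{7}}\right)} = - \frac{2877765}{78 \sqrt{-12 + 7 \sqrt{7}} \left(2 + \sqrt{-12 + 7 \sqrt{7}}\right)} = - 2877765 \frac{1}{78 \sqrt{-12 + 7 \sqrt{7}} \left(2 + \sqrt{-12 + 7 \sqrt{7}}\right)} = - \frac{959255}{26 \sqrt{-12 + 7 \sqrt{7}} \left(2 + \sqrt{-12 + 7 \sqrt{7}}\right)}$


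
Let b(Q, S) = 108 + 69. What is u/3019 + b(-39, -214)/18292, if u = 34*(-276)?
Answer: -171117765/55223548 ≈ -3.0986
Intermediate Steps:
b(Q, S) = 177
u = -9384
u/3019 + b(-39, -214)/18292 = -9384/3019 + 177/18292 = -171117765/55223548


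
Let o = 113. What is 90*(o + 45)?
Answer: 14220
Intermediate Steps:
90*(o + 45) = 90*(113 + 45) = 90*158 = 14220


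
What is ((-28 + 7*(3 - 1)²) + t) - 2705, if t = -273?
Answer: -2978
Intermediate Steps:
((-28 + 7*(3 - 1)²) + t) - 2705 = ((-28 + 7*(3 - 1)²) - 273) - 2705 = ((-28 + 7*2²) - 273) - 2705 = ((-28 + 7*4) - 273) - 2705 = ((-28 + 28) - 273) - 2705 = (0 - 273) - 2705 = -273 - 2705 = -2978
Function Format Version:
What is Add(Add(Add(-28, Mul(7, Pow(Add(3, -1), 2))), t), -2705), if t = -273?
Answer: -2978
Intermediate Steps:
Add(Add(Add(-28, Mul(7, Pow(Add(3, -1), 2))), t), -2705) = Add(Add(Add(-28, Mul(7, Pow(Add(3, -1), 2))), -273), -2705) = Add(Add(Add(-28, Mul(7, Pow(2, 2))), -273), -2705) = Add(Add(Add(-28, Mul(7, 4)), -273), -2705) = Add(Add(Add(-28, 28), -273), -2705) = Add(Add(0, -273), -2705) = Add(-273, -2705) = -2978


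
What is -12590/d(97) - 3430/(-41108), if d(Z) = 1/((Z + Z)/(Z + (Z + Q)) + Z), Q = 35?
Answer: -5798367895285/4706866 ≈ -1.2319e+6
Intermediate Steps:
d(Z) = 1/(Z + 2*Z/(35 + 2*Z)) (d(Z) = 1/((Z + Z)/(Z + (Z + 35)) + Z) = 1/((2*Z)/(Z + (35 + Z)) + Z) = 1/((2*Z)/(35 + 2*Z) + Z) = 1/(2*Z/(35 + 2*Z) + Z) = 1/(Z + 2*Z/(35 + 2*Z)))
-12590/d(97) - 3430/(-41108) = -12590*97*(37 + 2*97)/(35 + 2*97) - 3430/(-41108) = -12590*97*(37 + 194)/(35 + 194) - 3430*(-1/41108) = -12590/((1/97)*229/231) + 1715/20554 = -12590/((1/97)*(1/231)*229) + 1715/20554 = -12590/229/22407 + 1715/20554 = -12590*22407/229 + 1715/20554 = -282104130/229 + 1715/20554 = -5798367895285/4706866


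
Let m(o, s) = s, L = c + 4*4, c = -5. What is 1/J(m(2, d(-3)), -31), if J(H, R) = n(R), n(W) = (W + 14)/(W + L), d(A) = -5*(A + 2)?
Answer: 20/17 ≈ 1.1765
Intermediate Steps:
L = 11 (L = -5 + 4*4 = -5 + 16 = 11)
d(A) = -10 - 5*A (d(A) = -5*(2 + A) = -10 - 5*A)
n(W) = (14 + W)/(11 + W) (n(W) = (W + 14)/(W + 11) = (14 + W)/(11 + W))
J(H, R) = (14 + R)/(11 + R)
1/J(m(2, d(-3)), -31) = 1/((14 - 31)/(11 - 31)) = 1/(-17/(-20)) = 1/(-1/20*(-17)) = 1/(17/20) = 20/17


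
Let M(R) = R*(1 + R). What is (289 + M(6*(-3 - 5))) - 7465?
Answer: -4920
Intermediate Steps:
(289 + M(6*(-3 - 5))) - 7465 = (289 + (6*(-3 - 5))*(1 + 6*(-3 - 5))) - 7465 = (289 + (6*(-8))*(1 + 6*(-8))) - 7465 = (289 - 48*(1 - 48)) - 7465 = (289 - 48*(-47)) - 7465 = (289 + 2256) - 7465 = 2545 - 7465 = -4920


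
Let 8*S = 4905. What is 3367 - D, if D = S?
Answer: 22031/8 ≈ 2753.9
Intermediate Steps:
S = 4905/8 (S = (⅛)*4905 = 4905/8 ≈ 613.13)
D = 4905/8 ≈ 613.13
3367 - D = 3367 - 1*4905/8 = 3367 - 4905/8 = 22031/8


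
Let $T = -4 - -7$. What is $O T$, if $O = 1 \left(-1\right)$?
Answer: $-3$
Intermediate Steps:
$T = 3$ ($T = -4 + 7 = 3$)
$O = -1$
$O T = \left(-1\right) 3 = -3$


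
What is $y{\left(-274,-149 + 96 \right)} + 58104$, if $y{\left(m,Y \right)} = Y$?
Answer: $58051$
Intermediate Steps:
$y{\left(-274,-149 + 96 \right)} + 58104 = \left(-149 + 96\right) + 58104 = -53 + 58104 = 58051$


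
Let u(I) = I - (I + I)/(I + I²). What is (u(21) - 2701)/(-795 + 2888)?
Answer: -29481/23023 ≈ -1.2805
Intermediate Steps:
u(I) = I - 2*I/(I + I²)
(u(21) - 2701)/(-795 + 2888) = ((-2 + 21 + 21²)/(1 + 21) - 2701)/(-795 + 2888) = ((-2 + 21 + 441)/22 - 2701)/2093 = ((1/22)*460 - 2701)*(1/2093) = (230/11 - 2701)*(1/2093) = -29481/11*1/2093 = -29481/23023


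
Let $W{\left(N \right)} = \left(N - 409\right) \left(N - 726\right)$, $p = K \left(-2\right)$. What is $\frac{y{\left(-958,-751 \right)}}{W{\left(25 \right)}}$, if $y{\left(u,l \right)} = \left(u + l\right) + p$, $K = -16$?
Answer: $- \frac{559}{89728} \approx -0.0062299$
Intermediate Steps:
$p = 32$ ($p = \left(-16\right) \left(-2\right) = 32$)
$W{\left(N \right)} = \left(-726 + N\right) \left(-409 + N\right)$ ($W{\left(N \right)} = \left(-409 + N\right) \left(-726 + N\right) = \left(-726 + N\right) \left(-409 + N\right)$)
$y{\left(u,l \right)} = 32 + l + u$ ($y{\left(u,l \right)} = \left(u + l\right) + 32 = \left(l + u\right) + 32 = 32 + l + u$)
$\frac{y{\left(-958,-751 \right)}}{W{\left(25 \right)}} = \frac{32 - 751 - 958}{296934 + 25^{2} - 28375} = - \frac{1677}{296934 + 625 - 28375} = - \frac{1677}{269184} = \left(-1677\right) \frac{1}{269184} = - \frac{559}{89728}$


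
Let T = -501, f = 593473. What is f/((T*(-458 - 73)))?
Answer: 593473/266031 ≈ 2.2308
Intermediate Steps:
f/((T*(-458 - 73))) = 593473/((-501*(-458 - 73))) = 593473/((-501*(-531))) = 593473/266031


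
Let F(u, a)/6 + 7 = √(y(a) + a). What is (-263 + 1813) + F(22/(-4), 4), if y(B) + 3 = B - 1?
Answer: 1520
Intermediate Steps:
y(B) = -4 + B (y(B) = -3 + (B - 1) = -3 + (-1 + B) = -4 + B)
F(u, a) = -42 + 6*√(-4 + 2*a) (F(u, a) = -42 + 6*√((-4 + a) + a) = -42 + 6*√(-4 + 2*a))
(-263 + 1813) + F(22/(-4), 4) = (-263 + 1813) + (-42 + 6*√(-4 + 2*4)) = 1550 + (-42 + 6*√(-4 + 8)) = 1550 + (-42 + 6*√4) = 1550 + (-42 + 6*2) = 1550 + (-42 + 12) = 1550 - 30 = 1520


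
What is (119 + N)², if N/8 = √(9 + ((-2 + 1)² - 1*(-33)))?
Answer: 16913 + 1904*√43 ≈ 29398.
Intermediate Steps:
N = 8*√43 (N = 8*√(9 + ((-2 + 1)² - 1*(-33))) = 8*√(9 + ((-1)² + 33)) = 8*√(9 + (1 + 33)) = 8*√(9 + 34) = 8*√43 ≈ 52.460)
(119 + N)² = (119 + 8*√43)²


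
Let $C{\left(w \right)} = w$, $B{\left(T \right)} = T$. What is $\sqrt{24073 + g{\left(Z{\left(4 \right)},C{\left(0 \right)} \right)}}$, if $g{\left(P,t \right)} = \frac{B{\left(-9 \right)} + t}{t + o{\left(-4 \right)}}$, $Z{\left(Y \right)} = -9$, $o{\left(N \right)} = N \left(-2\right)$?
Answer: $\frac{5 \sqrt{15406}}{4} \approx 155.15$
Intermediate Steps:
$o{\left(N \right)} = - 2 N$
$g{\left(P,t \right)} = \frac{-9 + t}{8 + t}$ ($g{\left(P,t \right)} = \frac{-9 + t}{t - -8} = \frac{-9 + t}{t + 8} = \frac{-9 + t}{8 + t}$)
$\sqrt{24073 + g{\left(Z{\left(4 \right)},C{\left(0 \right)} \right)}} = \sqrt{24073 + \frac{-9 + 0}{8 + 0}} = \sqrt{24073 + \frac{1}{8} \left(-9\right)} = \sqrt{24073 - \frac{9}{8}} = \sqrt{\frac{192575}{8}} = \frac{5 \sqrt{15406}}{4}$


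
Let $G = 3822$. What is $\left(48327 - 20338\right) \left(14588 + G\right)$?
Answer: $515277490$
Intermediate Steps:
$\left(48327 - 20338\right) \left(14588 + G\right) = \left(48327 - 20338\right) \left(14588 + 3822\right) = 27989 \cdot 18410 = 515277490$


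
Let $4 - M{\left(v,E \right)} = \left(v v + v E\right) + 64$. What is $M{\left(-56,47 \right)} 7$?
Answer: $-3948$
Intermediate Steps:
$M{\left(v,E \right)} = -60 - v^{2} - E v$ ($M{\left(v,E \right)} = 4 - \left(\left(v v + v E\right) + 64\right) = 4 - \left(\left(v^{2} + E v\right) + 64\right) = 4 - \left(64 + v^{2} + E v\right) = -60 - v^{2} - E v$)
$M{\left(-56,47 \right)} 7 = \left(-60 - \left(-56\right)^{2} - 47 \left(-56\right)\right) 7 = \left(-60 - 3136 + 2632\right) 7 = \left(-564\right) 7 = -3948$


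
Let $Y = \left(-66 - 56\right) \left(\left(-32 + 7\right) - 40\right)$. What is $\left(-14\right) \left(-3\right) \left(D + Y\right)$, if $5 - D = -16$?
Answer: $333942$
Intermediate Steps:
$D = 21$ ($D = 5 - -16 = 5 + 16 = 21$)
$Y = 7930$ ($Y = - 122 \left(-25 - 40\right) = \left(-122\right) \left(-65\right) = 7930$)
$\left(-14\right) \left(-3\right) \left(D + Y\right) = \left(-14\right) \left(-3\right) \left(21 + 7930\right) = 42 \cdot 7951 = 333942$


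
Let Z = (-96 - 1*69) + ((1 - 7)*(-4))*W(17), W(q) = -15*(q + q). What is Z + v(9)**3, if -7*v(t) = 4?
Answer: -4254979/343 ≈ -12405.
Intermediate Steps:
v(t) = -4/7 (v(t) = -1/7*4 = -4/7)
W(q) = -30*q
Z = -12405 (Z = (-96 - 1*69) + ((1 - 7)*(-4))*(-30*17) = (-96 - 69) - 6*(-4)*(-510) = -165 + 24*(-510) = -165 - 12240 = -12405)
Z + v(9)**3 = -12405 + (-4/7)**3 = -12405 - 64/343 = -4254979/343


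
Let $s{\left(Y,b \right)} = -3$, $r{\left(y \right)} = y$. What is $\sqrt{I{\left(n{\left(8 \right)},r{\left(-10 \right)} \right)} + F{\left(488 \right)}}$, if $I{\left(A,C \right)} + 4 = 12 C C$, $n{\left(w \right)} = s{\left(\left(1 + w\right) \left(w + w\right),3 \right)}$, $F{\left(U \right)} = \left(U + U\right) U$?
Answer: $2 \sqrt{119371} \approx 691.0$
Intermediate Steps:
$F{\left(U \right)} = 2 U^{2}$ ($F{\left(U \right)} = 2 U U = 2 U^{2}$)
$n{\left(w \right)} = -3$
$I{\left(A,C \right)} = -4 + 12 C^{2}$ ($I{\left(A,C \right)} = -4 + 12 C C = -4 + 12 C^{2}$)
$\sqrt{I{\left(n{\left(8 \right)},r{\left(-10 \right)} \right)} + F{\left(488 \right)}} = \sqrt{\left(-4 + 12 \left(-10\right)^{2}\right) + 2 \cdot 488^{2}} = \sqrt{\left(-4 + 12 \cdot 100\right) + 2 \cdot 238144} = \sqrt{\left(-4 + 1200\right) + 476288} = \sqrt{1196 + 476288} = \sqrt{477484} = 2 \sqrt{119371}$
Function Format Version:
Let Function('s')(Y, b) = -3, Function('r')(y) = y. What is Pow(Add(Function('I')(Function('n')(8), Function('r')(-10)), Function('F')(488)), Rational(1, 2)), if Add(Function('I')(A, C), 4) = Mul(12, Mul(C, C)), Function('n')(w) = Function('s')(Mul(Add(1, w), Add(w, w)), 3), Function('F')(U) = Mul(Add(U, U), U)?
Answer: Mul(2, Pow(119371, Rational(1, 2))) ≈ 691.00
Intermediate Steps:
Function('F')(U) = Mul(2, Pow(U, 2)) (Function('F')(U) = Mul(Mul(2, U), U) = Mul(2, Pow(U, 2)))
Function('n')(w) = -3
Function('I')(A, C) = Add(-4, Mul(12, Pow(C, 2))) (Function('I')(A, C) = Add(-4, Mul(12, Mul(C, C))) = Add(-4, Mul(12, Pow(C, 2))))
Pow(Add(Function('I')(Function('n')(8), Function('r')(-10)), Function('F')(488)), Rational(1, 2)) = Pow(Add(Add(-4, Mul(12, Pow(-10, 2))), Mul(2, Pow(488, 2))), Rational(1, 2)) = Pow(Add(Add(-4, Mul(12, 100)), Mul(2, 238144)), Rational(1, 2)) = Pow(Add(Add(-4, 1200), 476288), Rational(1, 2)) = Pow(Add(1196, 476288), Rational(1, 2)) = Pow(477484, Rational(1, 2)) = Mul(2, Pow(119371, Rational(1, 2)))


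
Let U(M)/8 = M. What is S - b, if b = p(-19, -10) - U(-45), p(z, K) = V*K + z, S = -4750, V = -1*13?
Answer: -5221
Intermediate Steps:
V = -13
U(M) = 8*M
p(z, K) = z - 13*K (p(z, K) = -13*K + z = z - 13*K)
b = 471 (b = (-19 - 13*(-10)) - 8*(-45) = (-19 + 130) - 1*(-360) = 111 + 360 = 471)
S - b = -4750 - 1*471 = -4750 - 471 = -5221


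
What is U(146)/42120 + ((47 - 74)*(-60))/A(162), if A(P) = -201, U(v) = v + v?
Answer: -5681309/705510 ≈ -8.0528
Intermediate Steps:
U(v) = 2*v
U(146)/42120 + ((47 - 74)*(-60))/A(162) = (2*146)/42120 + ((47 - 74)*(-60))/(-201) = 292*(1/42120) - 27*(-60)*(-1/201) = 73/10530 + 1620*(-1/201) = 73/10530 - 540/67 = -5681309/705510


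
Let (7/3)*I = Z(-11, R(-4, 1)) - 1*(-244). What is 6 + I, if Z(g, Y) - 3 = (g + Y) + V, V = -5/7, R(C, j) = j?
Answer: 5256/49 ≈ 107.27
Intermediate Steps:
V = -5/7 (V = -5*1/7 = -5/7 ≈ -0.71429)
Z(g, Y) = 16/7 + Y + g (Z(g, Y) = 3 + ((g + Y) - 5/7) = 3 + ((Y + g) - 5/7) = 3 + (-5/7 + Y + g) = 16/7 + Y + g)
I = 4962/49 (I = 3*((16/7 + 1 - 11) - 1*(-244))/7 = 3*(-54/7 + 244)/7 = (3/7)*(1654/7) = 4962/49 ≈ 101.27)
6 + I = 6 + 4962/49 = 5256/49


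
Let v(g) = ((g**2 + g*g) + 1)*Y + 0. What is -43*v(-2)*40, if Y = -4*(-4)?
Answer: -247680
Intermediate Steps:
Y = 16
v(g) = 16 + 32*g**2 (v(g) = ((g**2 + g*g) + 1)*16 + 0 = ((g**2 + g**2) + 1)*16 + 0 = (2*g**2 + 1)*16 + 0 = (1 + 2*g**2)*16 + 0 = (16 + 32*g**2) + 0 = 16 + 32*g**2)
-43*v(-2)*40 = -43*(16 + 32*(-2)**2)*40 = -43*(16 + 32*4)*40 = -43*(16 + 128)*40 = -43*144*40 = -6192*40 = -247680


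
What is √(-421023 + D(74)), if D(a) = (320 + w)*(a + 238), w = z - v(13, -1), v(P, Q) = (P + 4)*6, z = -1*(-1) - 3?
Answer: I*√353631 ≈ 594.67*I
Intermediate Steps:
z = -2 (z = 1 - 3 = -2)
v(P, Q) = 24 + 6*P (v(P, Q) = (4 + P)*6 = 24 + 6*P)
w = -104 (w = -2 - (24 + 6*13) = -2 - (24 + 78) = -2 - 1*102 = -2 - 102 = -104)
D(a) = 51408 + 216*a (D(a) = (320 - 104)*(a + 238) = 216*(238 + a) = 51408 + 216*a)
√(-421023 + D(74)) = √(-421023 + (51408 + 216*74)) = √(-421023 + (51408 + 15984)) = √(-421023 + 67392) = √(-353631) = I*√353631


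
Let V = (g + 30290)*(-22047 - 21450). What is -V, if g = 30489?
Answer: 2643704163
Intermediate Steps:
V = -2643704163 (V = (30489 + 30290)*(-22047 - 21450) = 60779*(-43497) = -2643704163)
-V = -1*(-2643704163) = 2643704163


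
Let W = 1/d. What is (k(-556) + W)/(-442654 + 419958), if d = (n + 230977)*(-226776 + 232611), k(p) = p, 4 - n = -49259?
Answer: 909171422399/37112508278400 ≈ 0.024498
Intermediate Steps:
n = 49263 (n = 4 - 1*(-49259) = 4 + 49259 = 49263)
d = 1635200400 (d = (49263 + 230977)*(-226776 + 232611) = 280240*5835 = 1635200400)
W = 1/1635200400 ≈ 6.1155e-10
(k(-556) + W)/(-442654 + 419958) = (-556 + 1/1635200400)/(-442654 + 419958) = -909171422399/1635200400/(-22696) = -909171422399/1635200400*(-1/22696) = 909171422399/37112508278400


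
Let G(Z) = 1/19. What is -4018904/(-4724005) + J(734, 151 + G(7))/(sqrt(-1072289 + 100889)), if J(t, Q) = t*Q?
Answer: 4018904/4724005 - 105329*I*sqrt(9714)/92283 ≈ 0.85074 - 112.49*I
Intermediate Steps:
G(Z) = 1/19
J(t, Q) = Q*t
-4018904/(-4724005) + J(734, 151 + G(7))/(sqrt(-1072289 + 100889)) = -4018904/(-4724005) + ((151 + 1/19)*734)/(sqrt(-1072289 + 100889)) = -4018904*(-1/4724005) + ((2870/19)*734)/(sqrt(-971400)) = 4018904/4724005 + 2106580/(19*((10*I*sqrt(9714)))) = 4018904/4724005 + 2106580*(-I*sqrt(9714)/97140)/19 = 4018904/4724005 - 105329*I*sqrt(9714)/92283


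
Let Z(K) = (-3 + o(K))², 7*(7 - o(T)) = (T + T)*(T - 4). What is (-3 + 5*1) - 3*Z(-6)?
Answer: -25294/49 ≈ -516.20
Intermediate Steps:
o(T) = 7 - 2*T*(-4 + T)/7 (o(T) = 7 - (T + T)*(T - 4)/7 = 7 - 2*T*(-4 + T)/7)
Z(K) = (4 - 2*K²/7 + 8*K/7)² (Z(K) = (-3 + (7 - 2*K²/7 + 8*K/7))² = (4 - 2*K²/7 + 8*K/7)²)
(-3 + 5*1) - 3*Z(-6) = (-3 + 5*1) - 12*(14 - 1*(-6)² + 4*(-6))²/49 = (-3 + 5) - 12*(14 - 1*36 - 24)²/49 = 2 - 12*(14 - 36 - 24)²/49 = 2 - 12*(-46)²/49 = 2 - 12*2116/49 = 2 - 3*8464/49 = 2 - 25392/49 = -25294/49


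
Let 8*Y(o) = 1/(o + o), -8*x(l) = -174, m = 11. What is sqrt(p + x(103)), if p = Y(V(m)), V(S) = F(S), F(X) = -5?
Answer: sqrt(8695)/20 ≈ 4.6623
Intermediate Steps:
x(l) = 87/4 (x(l) = -1/8*(-174) = 87/4)
V(S) = -5
Y(o) = 1/(16*o) (Y(o) = 1/(8*(o + o)) = 1/(8*((2*o))) = (1/(2*o))/8 = 1/(16*o))
p = -1/80 (p = (1/16)/(-5) = (1/16)*(-1/5) = -1/80 ≈ -0.012500)
sqrt(p + x(103)) = sqrt(-1/80 + 87/4) = sqrt(1739/80) = sqrt(8695)/20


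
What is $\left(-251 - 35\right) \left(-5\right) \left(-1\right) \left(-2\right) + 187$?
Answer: $3047$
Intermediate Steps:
$\left(-251 - 35\right) \left(-5\right) \left(-1\right) \left(-2\right) + 187 = \left(-251 - 35\right) 5 \left(-2\right) + 187 = \left(-286\right) \left(-10\right) + 187 = 2860 + 187 = 3047$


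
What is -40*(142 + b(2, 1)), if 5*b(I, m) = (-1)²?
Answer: -5688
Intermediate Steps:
b(I, m) = ⅕ (b(I, m) = (⅕)*(-1)² = (⅕)*1 = ⅕)
-40*(142 + b(2, 1)) = -40*(142 + ⅕) = -40*711/5 = -5688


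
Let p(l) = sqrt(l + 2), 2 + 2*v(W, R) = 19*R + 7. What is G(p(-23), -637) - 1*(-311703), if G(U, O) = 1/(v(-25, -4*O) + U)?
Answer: 243565344832951/781401991 - 4*I*sqrt(21)/2344205973 ≈ 3.117e+5 - 7.8194e-9*I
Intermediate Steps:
v(W, R) = 5/2 + 19*R/2 (v(W, R) = -1 + (19*R + 7)/2 = -1 + (7 + 19*R)/2 = -1 + (7/2 + 19*R/2) = 5/2 + 19*R/2)
p(l) = sqrt(2 + l)
G(U, O) = 1/(5/2 + U - 38*O) (G(U, O) = 1/((5/2 + 19*(-4*O)/2) + U) = 1/((5/2 - 38*O) + U) = 1/(5/2 + U - 38*O))
G(p(-23), -637) - 1*(-311703) = 2/(5 - 76*(-637) + 2*sqrt(2 - 23)) - 1*(-311703) = 2/(5 + 48412 + 2*sqrt(-21)) + 311703 = 2/(5 + 48412 + 2*(I*sqrt(21))) + 311703 = 2/(5 + 48412 + 2*I*sqrt(21)) + 311703 = 2/(48417 + 2*I*sqrt(21)) + 311703 = 311703 + 2/(48417 + 2*I*sqrt(21))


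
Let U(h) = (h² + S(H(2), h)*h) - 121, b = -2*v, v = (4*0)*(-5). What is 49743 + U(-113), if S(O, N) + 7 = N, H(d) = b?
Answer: 75951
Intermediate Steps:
v = 0 (v = 0*(-5) = 0)
b = 0 (b = -2*0 = 0)
H(d) = 0
S(O, N) = -7 + N
U(h) = -121 + h² + h*(-7 + h) (U(h) = (h² + (-7 + h)*h) - 121 = (h² + h*(-7 + h)) - 121 = -121 + h² + h*(-7 + h))
49743 + U(-113) = 49743 + (-121 + (-113)² - 113*(-7 - 113)) = 49743 + (-121 + 12769 - 113*(-120)) = 49743 + (-121 + 12769 + 13560) = 49743 + 26208 = 75951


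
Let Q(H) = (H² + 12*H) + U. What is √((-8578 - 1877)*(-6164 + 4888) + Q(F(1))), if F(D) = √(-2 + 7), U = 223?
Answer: 2*√(3335202 + 3*√5) ≈ 3652.5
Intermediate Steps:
F(D) = √5
Q(H) = 223 + H² + 12*H (Q(H) = (H² + 12*H) + 223 = 223 + H² + 12*H)
√((-8578 - 1877)*(-6164 + 4888) + Q(F(1))) = √((-8578 - 1877)*(-6164 + 4888) + (223 + (√5)² + 12*√5)) = √(-10455*(-1276) + (223 + 5 + 12*√5)) = √(13340580 + (228 + 12*√5)) = √(13340808 + 12*√5)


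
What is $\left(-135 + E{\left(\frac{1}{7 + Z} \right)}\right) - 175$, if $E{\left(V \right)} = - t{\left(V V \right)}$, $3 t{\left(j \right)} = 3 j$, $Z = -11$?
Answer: $- \frac{4961}{16} \approx -310.06$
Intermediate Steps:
$t{\left(j \right)} = j$ ($t{\left(j \right)} = \frac{3 j}{3} = j$)
$E{\left(V \right)} = - V^{2}$ ($E{\left(V \right)} = - V V = - V^{2}$)
$\left(-135 + E{\left(\frac{1}{7 + Z} \right)}\right) - 175 = \left(-135 - \left(\frac{1}{7 - 11}\right)^{2}\right) - 175 = \left(-135 - \left(\frac{1}{-4}\right)^{2}\right) - 175 = \left(-135 - \left(- \frac{1}{4}\right)^{2}\right) - 175 = \left(-135 - \frac{1}{16}\right) - 175 = - \frac{2161}{16} - 175 = - \frac{4961}{16}$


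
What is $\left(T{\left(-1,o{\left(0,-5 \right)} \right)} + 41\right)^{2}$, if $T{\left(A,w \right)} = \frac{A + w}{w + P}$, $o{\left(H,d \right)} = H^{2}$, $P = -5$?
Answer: $\frac{42436}{25} \approx 1697.4$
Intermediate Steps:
$T{\left(A,w \right)} = \frac{A + w}{-5 + w}$ ($T{\left(A,w \right)} = \frac{A + w}{w - 5} = \frac{A + w}{-5 + w}$)
$\left(T{\left(-1,o{\left(0,-5 \right)} \right)} + 41\right)^{2} = \left(\frac{-1 + 0^{2}}{-5 + 0^{2}} + 41\right)^{2} = \left(\frac{-1 + 0}{-5 + 0} + 41\right)^{2} = \left(\frac{1}{-5} \left(-1\right) + 41\right)^{2} = \left(\left(- \frac{1}{5}\right) \left(-1\right) + 41\right)^{2} = \left(\frac{1}{5} + 41\right)^{2} = \left(\frac{206}{5}\right)^{2} = \frac{42436}{25}$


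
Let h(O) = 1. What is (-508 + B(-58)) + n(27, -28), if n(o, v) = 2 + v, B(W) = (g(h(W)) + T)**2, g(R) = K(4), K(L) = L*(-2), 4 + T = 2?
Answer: -434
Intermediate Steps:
T = -2 (T = -4 + 2 = -2)
K(L) = -2*L
g(R) = -8 (g(R) = -2*4 = -8)
B(W) = 100 (B(W) = (-8 - 2)**2 = (-10)**2 = 100)
(-508 + B(-58)) + n(27, -28) = (-508 + 100) + (2 - 28) = -408 - 26 = -434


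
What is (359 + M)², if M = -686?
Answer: 106929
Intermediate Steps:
(359 + M)² = (359 - 686)² = (-327)² = 106929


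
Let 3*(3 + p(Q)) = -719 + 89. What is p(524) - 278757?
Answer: -278970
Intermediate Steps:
p(Q) = -213 (p(Q) = -3 + (-719 + 89)/3 = -3 + (⅓)*(-630) = -3 - 210 = -213)
p(524) - 278757 = -213 - 278757 = -278970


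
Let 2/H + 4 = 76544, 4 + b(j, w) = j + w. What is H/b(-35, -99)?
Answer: -1/5281260 ≈ -1.8935e-7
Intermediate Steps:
b(j, w) = -4 + j + w (b(j, w) = -4 + (j + w) = -4 + j + w)
H = 1/38270 (H = 2/(-4 + 76544) = 2/76540 = 2*(1/76540) = 1/38270 ≈ 2.6130e-5)
H/b(-35, -99) = 1/(38270*(-4 - 35 - 99)) = (1/38270)/(-138) = (1/38270)*(-1/138) = -1/5281260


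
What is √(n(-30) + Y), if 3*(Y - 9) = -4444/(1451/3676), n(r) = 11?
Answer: 2*I*√17683065663/4353 ≈ 61.097*I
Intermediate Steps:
Y = -16296967/4353 (Y = 9 + (-4444/(1451/3676))/3 = 9 + (-4444/(1451*(1/3676)))/3 = 9 + (-4444/1451/3676)/3 = 9 + (-4444*3676/1451)/3 = 9 + (⅓)*(-16336144/1451) = 9 - 16336144/4353 = -16296967/4353 ≈ -3743.8)
√(n(-30) + Y) = √(11 - 16296967/4353) = √(-16249084/4353) = 2*I*√17683065663/4353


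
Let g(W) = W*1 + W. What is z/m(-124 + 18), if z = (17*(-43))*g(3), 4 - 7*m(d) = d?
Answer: -15351/55 ≈ -279.11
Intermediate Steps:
m(d) = 4/7 - d/7
g(W) = 2*W (g(W) = W + W = 2*W)
z = -4386 (z = (17*(-43))*(2*3) = -731*6 = -4386)
z/m(-124 + 18) = -4386/(4/7 - (-124 + 18)/7) = -4386/(4/7 - ⅐*(-106)) = -4386/(4/7 + 106/7) = -4386/110/7 = -4386*7/110 = -15351/55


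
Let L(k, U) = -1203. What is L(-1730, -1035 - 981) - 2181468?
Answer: -2182671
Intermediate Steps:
L(-1730, -1035 - 981) - 2181468 = -1203 - 2181468 = -2182671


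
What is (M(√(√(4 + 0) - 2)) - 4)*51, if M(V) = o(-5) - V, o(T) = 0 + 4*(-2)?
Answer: -612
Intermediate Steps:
o(T) = -8 (o(T) = 0 - 8 = -8)
M(V) = -8 - V
(M(√(√(4 + 0) - 2)) - 4)*51 = ((-8 - √(√(4 + 0) - 2)) - 4)*51 = ((-8 - √(√4 - 2)) - 4)*51 = ((-8 - √(2 - 2)) - 4)*51 = ((-8 - √0) - 4)*51 = ((-8 - 1*0) - 4)*51 = ((-8 + 0) - 4)*51 = (-8 - 4)*51 = -12*51 = -612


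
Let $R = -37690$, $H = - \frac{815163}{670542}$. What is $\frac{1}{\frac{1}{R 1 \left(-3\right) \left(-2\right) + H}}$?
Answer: $- \frac{50545727681}{223514} \approx -2.2614 \cdot 10^{5}$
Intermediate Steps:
$H = - \frac{271721}{223514}$ ($H = \left(-815163\right) \frac{1}{670542} = - \frac{271721}{223514} \approx -1.2157$)
$\frac{1}{\frac{1}{R 1 \left(-3\right) \left(-2\right) + H}} = \frac{1}{\frac{1}{- 37690 \cdot 1 \left(-3\right) \left(-2\right) - \frac{271721}{223514}}} = \frac{1}{\frac{1}{- 37690 \left(\left(-3\right) \left(-2\right)\right) - \frac{271721}{223514}}} = \frac{1}{\frac{1}{\left(-37690\right) 6 - \frac{271721}{223514}}} = \frac{1}{\frac{1}{-226140 - \frac{271721}{223514}}} = \frac{1}{\frac{1}{- \frac{50545727681}{223514}}} = \frac{1}{- \frac{223514}{50545727681}} = - \frac{50545727681}{223514}$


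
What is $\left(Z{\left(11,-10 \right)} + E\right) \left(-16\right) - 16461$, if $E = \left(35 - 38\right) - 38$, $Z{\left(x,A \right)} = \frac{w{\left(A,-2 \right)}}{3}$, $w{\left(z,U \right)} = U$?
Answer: $- \frac{47383}{3} \approx -15794.0$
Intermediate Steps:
$Z{\left(x,A \right)} = - \frac{2}{3}$
$E = -41$ ($E = -3 - 38 = -41$)
$\left(Z{\left(11,-10 \right)} + E\right) \left(-16\right) - 16461 = \left(- \frac{2}{3} - 41\right) \left(-16\right) - 16461 = \left(- \frac{125}{3}\right) \left(-16\right) - 16461 = \frac{2000}{3} - 16461 = - \frac{47383}{3}$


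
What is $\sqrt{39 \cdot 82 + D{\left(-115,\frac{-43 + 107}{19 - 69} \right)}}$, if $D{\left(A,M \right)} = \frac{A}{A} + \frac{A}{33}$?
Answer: $\frac{2 \sqrt{869979}}{33} \approx 56.529$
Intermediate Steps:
$D{\left(A,M \right)} = 1 + \frac{A}{33}$ ($D{\left(A,M \right)} = 1 + A \frac{1}{33} = 1 + \frac{A}{33}$)
$\sqrt{39 \cdot 82 + D{\left(-115,\frac{-43 + 107}{19 - 69} \right)}} = \sqrt{39 \cdot 82 + \left(1 + \frac{1}{33} \left(-115\right)\right)} = \sqrt{3198 + \left(1 - \frac{115}{33}\right)} = \sqrt{3198 - \frac{82}{33}} = \sqrt{\frac{105452}{33}} = \frac{2 \sqrt{869979}}{33}$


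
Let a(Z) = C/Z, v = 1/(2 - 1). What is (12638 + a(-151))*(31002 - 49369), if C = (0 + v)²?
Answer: -35050425679/151 ≈ -2.3212e+8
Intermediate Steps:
v = 1 (v = 1/1 = 1)
C = 1 (C = (0 + 1)² = 1² = 1)
a(Z) = 1/Z
(12638 + a(-151))*(31002 - 49369) = (12638 + 1/(-151))*(31002 - 49369) = (12638 - 1/151)*(-18367) = (1908337/151)*(-18367) = -35050425679/151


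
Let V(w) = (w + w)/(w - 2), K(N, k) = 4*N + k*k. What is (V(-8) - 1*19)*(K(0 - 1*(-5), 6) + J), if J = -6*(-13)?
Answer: -11658/5 ≈ -2331.6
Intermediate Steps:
K(N, k) = k² + 4*N (K(N, k) = 4*N + k² = k² + 4*N)
V(w) = 2*w/(-2 + w) (V(w) = (2*w)/(-2 + w) = 2*w/(-2 + w))
J = 78
(V(-8) - 1*19)*(K(0 - 1*(-5), 6) + J) = (2*(-8)/(-2 - 8) - 1*19)*((6² + 4*(0 - 1*(-5))) + 78) = (2*(-8)/(-10) - 19)*((36 + 4*(0 + 5)) + 78) = (2*(-8)*(-⅒) - 19)*((36 + 4*5) + 78) = (8/5 - 19)*((36 + 20) + 78) = -87*(56 + 78)/5 = -87/5*134 = -11658/5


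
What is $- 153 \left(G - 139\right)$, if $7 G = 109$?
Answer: $\frac{132192}{7} \approx 18885.0$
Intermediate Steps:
$G = \frac{109}{7}$ ($G = \frac{1}{7} \cdot 109 = \frac{109}{7} \approx 15.571$)
$- 153 \left(G - 139\right) = - 153 \left(\frac{109}{7} - 139\right) = \left(-153\right) \left(- \frac{864}{7}\right) = \frac{132192}{7}$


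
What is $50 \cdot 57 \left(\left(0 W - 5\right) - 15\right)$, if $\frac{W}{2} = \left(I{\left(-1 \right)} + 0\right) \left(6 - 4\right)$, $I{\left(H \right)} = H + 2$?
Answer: $-57000$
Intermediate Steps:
$I{\left(H \right)} = 2 + H$
$W = 4$ ($W = 2 \left(\left(2 - 1\right) + 0\right) \left(6 - 4\right) = 2 \left(1 + 0\right) 2 = 2 \cdot 1 \cdot 2 = 2 \cdot 2 = 4$)
$50 \cdot 57 \left(\left(0 W - 5\right) - 15\right) = 50 \cdot 57 \left(\left(0 \cdot 4 - 5\right) - 15\right) = 50 \cdot 57 \left(\left(0 - 5\right) - 15\right) = 50 \cdot 57 \left(-5 - 15\right) = 50 \cdot 57 \left(-20\right) = 50 \left(-1140\right) = -57000$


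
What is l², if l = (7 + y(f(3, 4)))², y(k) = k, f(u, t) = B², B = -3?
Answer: 65536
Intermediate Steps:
f(u, t) = 9 (f(u, t) = (-3)² = 9)
l = 256 (l = (7 + 9)² = 16² = 256)
l² = 256² = 65536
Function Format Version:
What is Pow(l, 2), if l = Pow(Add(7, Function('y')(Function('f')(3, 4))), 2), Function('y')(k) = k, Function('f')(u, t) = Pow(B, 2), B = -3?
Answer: 65536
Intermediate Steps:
Function('f')(u, t) = 9 (Function('f')(u, t) = Pow(-3, 2) = 9)
l = 256 (l = Pow(Add(7, 9), 2) = Pow(16, 2) = 256)
Pow(l, 2) = Pow(256, 2) = 65536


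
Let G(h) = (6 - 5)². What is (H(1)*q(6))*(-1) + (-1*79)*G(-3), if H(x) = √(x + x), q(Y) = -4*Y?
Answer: -79 + 24*√2 ≈ -45.059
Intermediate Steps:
H(x) = √2*√x (H(x) = √(2*x) = √2*√x)
G(h) = 1 (G(h) = 1² = 1)
(H(1)*q(6))*(-1) + (-1*79)*G(-3) = ((√2*√1)*(-4*6))*(-1) - 1*79*1 = ((√2*1)*(-24))*(-1) - 79*1 = (√2*(-24))*(-1) - 79 = -24*√2*(-1) - 79 = 24*√2 - 79 = -79 + 24*√2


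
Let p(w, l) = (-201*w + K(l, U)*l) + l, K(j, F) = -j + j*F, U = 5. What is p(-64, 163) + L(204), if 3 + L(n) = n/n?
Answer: 119301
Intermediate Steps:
K(j, F) = -j + F*j
p(w, l) = l - 201*w + 4*l² (p(w, l) = (-201*w + (l*(-1 + 5))*l) + l = (-201*w + (l*4)*l) + l = (-201*w + (4*l)*l) + l = (-201*w + 4*l²) + l = l - 201*w + 4*l²)
L(n) = -2 (L(n) = -3 + n/n = -3 + 1 = -2)
p(-64, 163) + L(204) = (163 - 201*(-64) + 4*163²) - 2 = (163 + 12864 + 4*26569) - 2 = (163 + 12864 + 106276) - 2 = 119303 - 2 = 119301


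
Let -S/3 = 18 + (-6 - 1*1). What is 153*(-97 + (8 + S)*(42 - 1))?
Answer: -171666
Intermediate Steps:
S = -33 (S = -3*(18 + (-6 - 1*1)) = -3*(18 + (-6 - 1)) = -3*(18 - 7) = -3*11 = -33)
153*(-97 + (8 + S)*(42 - 1)) = 153*(-97 + (8 - 33)*(42 - 1)) = 153*(-97 - 25*41) = 153*(-97 - 1025) = 153*(-1122) = -171666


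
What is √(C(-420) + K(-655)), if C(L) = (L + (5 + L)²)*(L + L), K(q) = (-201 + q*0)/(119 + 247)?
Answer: I*√2148002328974/122 ≈ 12013.0*I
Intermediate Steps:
K(q) = -67/122 (K(q) = (-201 + 0)/366 = -201*1/366 = -67/122)
C(L) = 2*L*(L + (5 + L)²) (C(L) = (L + (5 + L)²)*(2*L) = 2*L*(L + (5 + L)²))
√(C(-420) + K(-655)) = √(2*(-420)*(-420 + (5 - 420)²) - 67/122) = √(2*(-420)*(-420 + (-415)²) - 67/122) = √(2*(-420)*(-420 + 172225) - 67/122) = √(2*(-420)*171805 - 67/122) = √(-144316200 - 67/122) = √(-17606576467/122) = I*√2148002328974/122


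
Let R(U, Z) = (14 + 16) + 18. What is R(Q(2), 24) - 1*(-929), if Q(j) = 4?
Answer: 977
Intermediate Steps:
R(U, Z) = 48 (R(U, Z) = 30 + 18 = 48)
R(Q(2), 24) - 1*(-929) = 48 - 1*(-929) = 48 + 929 = 977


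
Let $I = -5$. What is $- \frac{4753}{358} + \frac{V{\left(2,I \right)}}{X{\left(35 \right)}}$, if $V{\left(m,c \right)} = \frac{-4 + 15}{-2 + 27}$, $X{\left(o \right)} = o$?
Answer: $- \frac{4154937}{313250} \approx -13.264$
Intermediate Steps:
$V{\left(m,c \right)} = \frac{11}{25}$
$- \frac{4753}{358} + \frac{V{\left(2,I \right)}}{X{\left(35 \right)}} = - \frac{4753}{358} + \frac{11}{25 \cdot 35} = \left(-4753\right) \frac{1}{358} + \frac{11}{25} \cdot \frac{1}{35} = - \frac{4753}{358} + \frac{11}{875} = - \frac{4154937}{313250}$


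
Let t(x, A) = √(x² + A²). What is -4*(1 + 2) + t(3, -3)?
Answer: -12 + 3*√2 ≈ -7.7574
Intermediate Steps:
t(x, A) = √(A² + x²)
-4*(1 + 2) + t(3, -3) = -4*(1 + 2) + √((-3)² + 3²) = -4*3 + √(9 + 9) = -12 + √18 = -12 + 3*√2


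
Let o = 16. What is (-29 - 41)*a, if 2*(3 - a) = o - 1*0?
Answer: 350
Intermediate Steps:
a = -5 (a = 3 - (16 - 1*0)/2 = 3 - (16 + 0)/2 = 3 - 1/2*16 = 3 - 8 = -5)
(-29 - 41)*a = (-29 - 41)*(-5) = -70*(-5) = 350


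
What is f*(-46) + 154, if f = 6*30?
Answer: -8126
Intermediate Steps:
f = 180
f*(-46) + 154 = 180*(-46) + 154 = -8280 + 154 = -8126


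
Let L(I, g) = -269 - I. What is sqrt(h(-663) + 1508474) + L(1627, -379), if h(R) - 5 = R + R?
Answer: -1896 + sqrt(1507153) ≈ -668.34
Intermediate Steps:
h(R) = 5 + 2*R (h(R) = 5 + (R + R) = 5 + 2*R)
sqrt(h(-663) + 1508474) + L(1627, -379) = sqrt((5 + 2*(-663)) + 1508474) + (-269 - 1*1627) = sqrt((5 - 1326) + 1508474) + (-269 - 1627) = sqrt(-1321 + 1508474) - 1896 = sqrt(1507153) - 1896 = -1896 + sqrt(1507153)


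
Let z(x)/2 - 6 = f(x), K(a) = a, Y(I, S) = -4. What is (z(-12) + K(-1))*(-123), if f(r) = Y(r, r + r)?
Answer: -369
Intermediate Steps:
f(r) = -4
z(x) = 4 (z(x) = 12 + 2*(-4) = 12 - 8 = 4)
(z(-12) + K(-1))*(-123) = (4 - 1)*(-123) = 3*(-123) = -369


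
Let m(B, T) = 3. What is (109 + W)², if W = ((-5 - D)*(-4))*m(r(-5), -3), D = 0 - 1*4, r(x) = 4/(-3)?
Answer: 14641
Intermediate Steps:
r(x) = -4/3 (r(x) = 4*(-⅓) = -4/3)
D = -4 (D = 0 - 4 = -4)
W = 12 (W = ((-5 - 1*(-4))*(-4))*3 = ((-5 + 4)*(-4))*3 = -1*(-4)*3 = 4*3 = 12)
(109 + W)² = (109 + 12)² = 121² = 14641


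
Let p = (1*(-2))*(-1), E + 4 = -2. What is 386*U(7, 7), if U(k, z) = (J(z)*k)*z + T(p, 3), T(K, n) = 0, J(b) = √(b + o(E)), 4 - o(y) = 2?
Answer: 56742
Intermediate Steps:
E = -6 (E = -4 - 2 = -6)
p = 2 (p = -2*(-1) = 2)
o(y) = 2 (o(y) = 4 - 1*2 = 4 - 2 = 2)
J(b) = √(2 + b) (J(b) = √(b + 2) = √(2 + b))
U(k, z) = k*z*√(2 + z) (U(k, z) = (√(2 + z)*k)*z + 0 = (k*√(2 + z))*z + 0 = k*z*√(2 + z) + 0 = k*z*√(2 + z))
386*U(7, 7) = 386*(7*7*√(2 + 7)) = 386*(7*7*√9) = 386*(7*7*3) = 386*147 = 56742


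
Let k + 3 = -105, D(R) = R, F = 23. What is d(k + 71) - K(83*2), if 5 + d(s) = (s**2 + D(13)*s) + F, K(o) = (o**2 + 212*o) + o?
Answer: -62008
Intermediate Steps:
K(o) = o**2 + 213*o
k = -108 (k = -3 - 105 = -108)
d(s) = 18 + s**2 + 13*s (d(s) = -5 + ((s**2 + 13*s) + 23) = -5 + (23 + s**2 + 13*s) = 18 + s**2 + 13*s)
d(k + 71) - K(83*2) = (18 + (-108 + 71)**2 + 13*(-108 + 71)) - 83*2*(213 + 83*2) = (18 + (-37)**2 + 13*(-37)) - 166*(213 + 166) = (18 + 1369 - 481) - 166*379 = 906 - 1*62914 = 906 - 62914 = -62008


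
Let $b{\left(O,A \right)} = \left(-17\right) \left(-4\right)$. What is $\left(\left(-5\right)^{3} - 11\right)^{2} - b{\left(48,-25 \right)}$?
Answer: $18428$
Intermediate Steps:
$b{\left(O,A \right)} = 68$
$\left(\left(-5\right)^{3} - 11\right)^{2} - b{\left(48,-25 \right)} = \left(\left(-5\right)^{3} - 11\right)^{2} - 68 = \left(-125 - 11\right)^{2} - 68 = \left(-136\right)^{2} - 68 = 18496 - 68 = 18428$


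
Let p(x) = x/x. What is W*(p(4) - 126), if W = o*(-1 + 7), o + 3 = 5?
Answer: -1500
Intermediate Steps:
o = 2 (o = -3 + 5 = 2)
p(x) = 1
W = 12 (W = 2*(-1 + 7) = 2*6 = 12)
W*(p(4) - 126) = 12*(1 - 126) = 12*(-125) = -1500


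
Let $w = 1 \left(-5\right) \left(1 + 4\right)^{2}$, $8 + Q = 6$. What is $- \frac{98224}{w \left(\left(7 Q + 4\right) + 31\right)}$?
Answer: $\frac{14032}{375} \approx 37.419$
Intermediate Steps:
$Q = -2$ ($Q = -8 + 6 = -2$)
$w = -125$ ($w = - 5 \cdot 5^{2} = \left(-5\right) 25 = -125$)
$- \frac{98224}{w \left(\left(7 Q + 4\right) + 31\right)} = - \frac{98224}{\left(-125\right) \left(\left(7 \left(-2\right) + 4\right) + 31\right)} = - \frac{98224}{\left(-125\right) \left(\left(-14 + 4\right) + 31\right)} = - \frac{98224}{\left(-125\right) \left(-10 + 31\right)} = - \frac{98224}{\left(-125\right) 21} = - \frac{98224}{-2625} = \left(-98224\right) \left(- \frac{1}{2625}\right) = \frac{14032}{375}$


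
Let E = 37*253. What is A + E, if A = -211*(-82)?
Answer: 26663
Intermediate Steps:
E = 9361
A = 17302
A + E = 17302 + 9361 = 26663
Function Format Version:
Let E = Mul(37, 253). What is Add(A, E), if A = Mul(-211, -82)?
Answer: 26663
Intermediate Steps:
E = 9361
A = 17302
Add(A, E) = Add(17302, 9361) = 26663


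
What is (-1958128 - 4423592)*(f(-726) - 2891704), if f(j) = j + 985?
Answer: 18452392385400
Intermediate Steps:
f(j) = 985 + j
(-1958128 - 4423592)*(f(-726) - 2891704) = (-1958128 - 4423592)*((985 - 726) - 2891704) = -6381720*(259 - 2891704) = -6381720*(-2891445) = 18452392385400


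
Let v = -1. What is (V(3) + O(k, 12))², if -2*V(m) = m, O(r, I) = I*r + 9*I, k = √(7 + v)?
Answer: 48825/4 + 2556*√6 ≈ 18467.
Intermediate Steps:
k = √6 (k = √(7 - 1) = √6 ≈ 2.4495)
O(r, I) = 9*I + I*r
V(m) = -m/2
(V(3) + O(k, 12))² = (-½*3 + 12*(9 + √6))² = (-3/2 + (108 + 12*√6))² = (213/2 + 12*√6)²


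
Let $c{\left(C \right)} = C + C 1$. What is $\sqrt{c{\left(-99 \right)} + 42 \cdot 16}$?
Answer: $\sqrt{474} \approx 21.772$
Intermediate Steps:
$c{\left(C \right)} = 2 C$ ($c{\left(C \right)} = C + C = 2 C$)
$\sqrt{c{\left(-99 \right)} + 42 \cdot 16} = \sqrt{2 \left(-99\right) + 42 \cdot 16} = \sqrt{-198 + 672} = \sqrt{474}$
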